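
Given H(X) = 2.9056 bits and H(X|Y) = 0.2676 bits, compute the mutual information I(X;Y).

I(X;Y) = H(X) - H(X|Y)
I(X;Y) = 2.9056 - 0.2676 = 2.638 bits


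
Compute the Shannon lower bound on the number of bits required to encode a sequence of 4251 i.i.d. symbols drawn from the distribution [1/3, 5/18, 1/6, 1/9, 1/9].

Entropy H = 2.1769 bits/symbol
Minimum bits = H × n = 2.1769 × 4251
= 9254.04 bits


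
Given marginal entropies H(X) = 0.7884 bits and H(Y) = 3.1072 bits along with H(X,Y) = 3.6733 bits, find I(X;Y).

I(X;Y) = H(X) + H(Y) - H(X,Y)
I(X;Y) = 0.7884 + 3.1072 - 3.6733 = 0.2223 bits


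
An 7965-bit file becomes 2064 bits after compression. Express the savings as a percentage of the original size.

Space savings = (1 - Compressed/Original) × 100%
= (1 - 2064/7965) × 100%
= 74.09%


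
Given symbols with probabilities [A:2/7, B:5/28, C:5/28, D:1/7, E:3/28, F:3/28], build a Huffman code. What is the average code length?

Huffman tree construction:
Combine smallest probabilities repeatedly
Resulting codes:
  A: 10 (length 2)
  B: 111 (length 3)
  C: 00 (length 2)
  D: 110 (length 3)
  E: 010 (length 3)
  F: 011 (length 3)
Average length = Σ p(s) × length(s) = 2.5357 bits


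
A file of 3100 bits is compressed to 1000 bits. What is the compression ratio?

Compression ratio = Original / Compressed
= 3100 / 1000 = 3.10:1


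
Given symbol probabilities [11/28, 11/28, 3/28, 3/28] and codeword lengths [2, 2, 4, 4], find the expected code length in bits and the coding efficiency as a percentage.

Average length L = Σ p_i × l_i = 2.4286 bits
Entropy H = 1.7496 bits
Efficiency η = H/L × 100% = 72.04%


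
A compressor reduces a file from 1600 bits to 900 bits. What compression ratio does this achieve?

Compression ratio = Original / Compressed
= 1600 / 900 = 1.78:1


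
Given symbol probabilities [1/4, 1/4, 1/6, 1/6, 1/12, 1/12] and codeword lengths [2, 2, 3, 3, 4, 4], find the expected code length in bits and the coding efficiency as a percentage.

Average length L = Σ p_i × l_i = 2.6667 bits
Entropy H = 2.4591 bits
Efficiency η = H/L × 100% = 92.22%


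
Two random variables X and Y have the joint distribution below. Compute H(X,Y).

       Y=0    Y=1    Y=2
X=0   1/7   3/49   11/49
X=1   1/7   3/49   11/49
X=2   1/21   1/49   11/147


H(X,Y) = -Σ p(x,y) log₂ p(x,y)
  p(0,0)=1/7: -0.1429 × log₂(0.1429) = 0.4011
  p(0,1)=3/49: -0.0612 × log₂(0.0612) = 0.2467
  p(0,2)=11/49: -0.2245 × log₂(0.2245) = 0.4838
  p(1,0)=1/7: -0.1429 × log₂(0.1429) = 0.4011
  p(1,1)=3/49: -0.0612 × log₂(0.0612) = 0.2467
  p(1,2)=11/49: -0.2245 × log₂(0.2245) = 0.4838
  p(2,0)=1/21: -0.0476 × log₂(0.0476) = 0.2092
  p(2,1)=1/49: -0.0204 × log₂(0.0204) = 0.1146
  p(2,2)=11/147: -0.0748 × log₂(0.0748) = 0.2799
H(X,Y) = 2.8668 bits


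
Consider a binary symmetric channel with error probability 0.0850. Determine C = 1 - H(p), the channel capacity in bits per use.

For BSC with error probability p:
C = 1 - H(p) where H(p) is binary entropy
H(0.0850) = -0.0850 × log₂(0.0850) - 0.9150 × log₂(0.9150)
H(p) = 0.4196
C = 1 - 0.4196 = 0.5804 bits/use


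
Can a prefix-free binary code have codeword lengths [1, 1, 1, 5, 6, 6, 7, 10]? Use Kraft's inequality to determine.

Kraft inequality: Σ 2^(-l_i) ≤ 1 for prefix-free code
Calculating: 2^(-1) + 2^(-1) + 2^(-1) + 2^(-5) + 2^(-6) + 2^(-6) + 2^(-7) + 2^(-10)
= 0.5 + 0.5 + 0.5 + 0.03125 + 0.015625 + 0.015625 + 0.0078125 + 0.0009765625
= 1.5713
Since 1.5713 > 1, prefix-free code does not exist


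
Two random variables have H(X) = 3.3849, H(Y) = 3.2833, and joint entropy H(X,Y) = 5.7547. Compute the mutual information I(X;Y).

I(X;Y) = H(X) + H(Y) - H(X,Y)
I(X;Y) = 3.3849 + 3.2833 - 5.7547 = 0.9135 bits


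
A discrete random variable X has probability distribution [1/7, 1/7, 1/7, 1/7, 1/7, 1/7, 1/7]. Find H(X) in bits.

H(X) = -Σ p(x) log₂ p(x)
  -1/7 × log₂(1/7) = 0.4011
  -1/7 × log₂(1/7) = 0.4011
  -1/7 × log₂(1/7) = 0.4011
  -1/7 × log₂(1/7) = 0.4011
  -1/7 × log₂(1/7) = 0.4011
  -1/7 × log₂(1/7) = 0.4011
  -1/7 × log₂(1/7) = 0.4011
H(X) = 2.8074 bits


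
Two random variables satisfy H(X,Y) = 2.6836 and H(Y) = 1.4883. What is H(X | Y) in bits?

Chain rule: H(X,Y) = H(X|Y) + H(Y)
H(X|Y) = H(X,Y) - H(Y) = 2.6836 - 1.4883 = 1.1953 bits


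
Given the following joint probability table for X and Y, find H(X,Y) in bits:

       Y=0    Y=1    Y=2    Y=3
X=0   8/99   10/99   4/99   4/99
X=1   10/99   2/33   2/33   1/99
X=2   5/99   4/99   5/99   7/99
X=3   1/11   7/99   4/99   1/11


H(X,Y) = -Σ p(x,y) log₂ p(x,y)
  p(0,0)=8/99: -0.0808 × log₂(0.0808) = 0.2933
  p(0,1)=10/99: -0.1010 × log₂(0.1010) = 0.3341
  p(0,2)=4/99: -0.0404 × log₂(0.0404) = 0.1870
  p(0,3)=4/99: -0.0404 × log₂(0.0404) = 0.1870
  p(1,0)=10/99: -0.1010 × log₂(0.1010) = 0.3341
  p(1,1)=2/33: -0.0606 × log₂(0.0606) = 0.2451
  p(1,2)=2/33: -0.0606 × log₂(0.0606) = 0.2451
  p(1,3)=1/99: -0.0101 × log₂(0.0101) = 0.0670
  p(2,0)=5/99: -0.0505 × log₂(0.0505) = 0.2175
  p(2,1)=4/99: -0.0404 × log₂(0.0404) = 0.1870
  p(2,2)=5/99: -0.0505 × log₂(0.0505) = 0.2175
  p(2,3)=7/99: -0.0707 × log₂(0.0707) = 0.2702
  p(3,0)=1/11: -0.0909 × log₂(0.0909) = 0.3145
  p(3,1)=7/99: -0.0707 × log₂(0.0707) = 0.2702
  p(3,2)=4/99: -0.0404 × log₂(0.0404) = 0.1870
  p(3,3)=1/11: -0.0909 × log₂(0.0909) = 0.3145
H(X,Y) = 3.8714 bits


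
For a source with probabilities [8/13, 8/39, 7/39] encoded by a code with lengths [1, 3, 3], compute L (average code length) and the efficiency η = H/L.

Average length L = Σ p_i × l_i = 1.7692 bits
Entropy H = 1.3446 bits
Efficiency η = H/L × 100% = 76.00%


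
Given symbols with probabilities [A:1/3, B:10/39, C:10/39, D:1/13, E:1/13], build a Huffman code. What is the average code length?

Huffman tree construction:
Combine smallest probabilities repeatedly
Resulting codes:
  A: 11 (length 2)
  B: 01 (length 2)
  C: 10 (length 2)
  D: 000 (length 3)
  E: 001 (length 3)
Average length = Σ p(s) × length(s) = 2.1538 bits


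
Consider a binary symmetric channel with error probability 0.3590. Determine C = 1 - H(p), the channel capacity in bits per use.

For BSC with error probability p:
C = 1 - H(p) where H(p) is binary entropy
H(0.3590) = -0.3590 × log₂(0.3590) - 0.6410 × log₂(0.6410)
H(p) = 0.9418
C = 1 - 0.9418 = 0.0582 bits/use


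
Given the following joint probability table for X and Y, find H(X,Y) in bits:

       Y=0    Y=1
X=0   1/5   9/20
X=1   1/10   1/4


H(X,Y) = -Σ p(x,y) log₂ p(x,y)
  p(0,0)=1/5: -0.2000 × log₂(0.2000) = 0.4644
  p(0,1)=9/20: -0.4500 × log₂(0.4500) = 0.5184
  p(1,0)=1/10: -0.1000 × log₂(0.1000) = 0.3322
  p(1,1)=1/4: -0.2500 × log₂(0.2500) = 0.5000
H(X,Y) = 1.8150 bits


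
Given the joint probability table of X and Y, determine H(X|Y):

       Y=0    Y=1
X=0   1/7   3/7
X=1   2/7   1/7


H(X|Y) = Σ_y p(y) H(X|Y=y)
  p(Y=0) = 3/7, H(X|Y=0) = 0.9183
  p(Y=1) = 4/7, H(X|Y=1) = 0.8113
H(X|Y) = 0.4286×0.9183 + 0.5714×0.8113 = 0.8571 bits


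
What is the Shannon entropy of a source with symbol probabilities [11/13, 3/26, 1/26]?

H(X) = -Σ p(x) log₂ p(x)
  -11/13 × log₂(11/13) = 0.2039
  -3/26 × log₂(3/26) = 0.3595
  -1/26 × log₂(1/26) = 0.1808
H(X) = 0.7442 bits


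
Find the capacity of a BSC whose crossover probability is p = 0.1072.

For BSC with error probability p:
C = 1 - H(p) where H(p) is binary entropy
H(0.1072) = -0.1072 × log₂(0.1072) - 0.8928 × log₂(0.8928)
H(p) = 0.4914
C = 1 - 0.4914 = 0.5086 bits/use


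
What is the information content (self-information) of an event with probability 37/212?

Information content I(x) = -log₂(p(x))
I = -log₂(37/212) = -log₂(0.1745)
I = 2.5185 bits


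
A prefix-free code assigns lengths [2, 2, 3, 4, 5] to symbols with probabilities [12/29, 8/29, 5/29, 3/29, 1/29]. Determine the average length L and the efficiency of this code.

Average length L = Σ p_i × l_i = 2.4828 bits
Entropy H = 1.9827 bits
Efficiency η = H/L × 100% = 79.86%


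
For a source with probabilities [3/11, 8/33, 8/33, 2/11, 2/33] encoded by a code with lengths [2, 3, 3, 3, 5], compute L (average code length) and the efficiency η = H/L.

Average length L = Σ p_i × l_i = 2.8485 bits
Entropy H = 2.1947 bits
Efficiency η = H/L × 100% = 77.05%


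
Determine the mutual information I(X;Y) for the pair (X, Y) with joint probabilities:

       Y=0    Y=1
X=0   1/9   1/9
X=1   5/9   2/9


H(X) = 0.7642, H(Y) = 0.9183, H(X,Y) = 1.6577
I(X;Y) = H(X) + H(Y) - H(X,Y) = 0.0248 bits


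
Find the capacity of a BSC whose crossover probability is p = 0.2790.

For BSC with error probability p:
C = 1 - H(p) where H(p) is binary entropy
H(0.2790) = -0.2790 × log₂(0.2790) - 0.7210 × log₂(0.7210)
H(p) = 0.8541
C = 1 - 0.8541 = 0.1459 bits/use


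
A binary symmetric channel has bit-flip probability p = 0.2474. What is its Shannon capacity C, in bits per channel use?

For BSC with error probability p:
C = 1 - H(p) where H(p) is binary entropy
H(0.2474) = -0.2474 × log₂(0.2474) - 0.7526 × log₂(0.7526)
H(p) = 0.8071
C = 1 - 0.8071 = 0.1929 bits/use


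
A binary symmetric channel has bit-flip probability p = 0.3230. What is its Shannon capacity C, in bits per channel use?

For BSC with error probability p:
C = 1 - H(p) where H(p) is binary entropy
H(0.3230) = -0.3230 × log₂(0.3230) - 0.6770 × log₂(0.6770)
H(p) = 0.9076
C = 1 - 0.9076 = 0.0924 bits/use


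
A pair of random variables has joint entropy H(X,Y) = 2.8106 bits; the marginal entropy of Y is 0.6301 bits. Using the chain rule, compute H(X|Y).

Chain rule: H(X,Y) = H(X|Y) + H(Y)
H(X|Y) = H(X,Y) - H(Y) = 2.8106 - 0.6301 = 2.1805 bits


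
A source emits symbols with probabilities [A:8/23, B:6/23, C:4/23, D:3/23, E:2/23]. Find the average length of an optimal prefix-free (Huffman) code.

Huffman tree construction:
Combine smallest probabilities repeatedly
Resulting codes:
  A: 11 (length 2)
  B: 10 (length 2)
  C: 00 (length 2)
  D: 011 (length 3)
  E: 010 (length 3)
Average length = Σ p(s) × length(s) = 2.2174 bits


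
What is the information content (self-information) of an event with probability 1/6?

Information content I(x) = -log₂(p(x))
I = -log₂(1/6) = -log₂(0.1667)
I = 2.5850 bits


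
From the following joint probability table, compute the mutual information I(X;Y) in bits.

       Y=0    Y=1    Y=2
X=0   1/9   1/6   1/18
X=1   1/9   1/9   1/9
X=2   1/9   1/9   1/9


H(X) = 1.5850, H(Y) = 1.5715, H(X,Y) = 3.1280
I(X;Y) = H(X) + H(Y) - H(X,Y) = 0.0285 bits


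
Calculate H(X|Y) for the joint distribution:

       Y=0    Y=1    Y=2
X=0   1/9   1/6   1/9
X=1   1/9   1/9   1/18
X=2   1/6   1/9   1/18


H(X|Y) = Σ_y p(y) H(X|Y=y)
  p(Y=0) = 7/18, H(X|Y=0) = 1.5567
  p(Y=1) = 7/18, H(X|Y=1) = 1.5567
  p(Y=2) = 2/9, H(X|Y=2) = 1.5000
H(X|Y) = 0.3889×1.5567 + 0.3889×1.5567 + 0.2222×1.5000 = 1.5441 bits


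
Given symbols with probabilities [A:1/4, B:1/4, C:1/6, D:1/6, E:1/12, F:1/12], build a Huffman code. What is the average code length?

Huffman tree construction:
Combine smallest probabilities repeatedly
Resulting codes:
  A: 01 (length 2)
  B: 10 (length 2)
  C: 110 (length 3)
  D: 111 (length 3)
  E: 000 (length 3)
  F: 001 (length 3)
Average length = Σ p(s) × length(s) = 2.5000 bits


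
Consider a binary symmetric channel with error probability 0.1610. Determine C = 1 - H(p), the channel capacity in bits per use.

For BSC with error probability p:
C = 1 - H(p) where H(p) is binary entropy
H(0.1610) = -0.1610 × log₂(0.1610) - 0.8390 × log₂(0.8390)
H(p) = 0.6367
C = 1 - 0.6367 = 0.3633 bits/use


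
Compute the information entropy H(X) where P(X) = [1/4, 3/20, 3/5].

H(X) = -Σ p(x) log₂ p(x)
  -1/4 × log₂(1/4) = 0.5000
  -3/20 × log₂(3/20) = 0.4105
  -3/5 × log₂(3/5) = 0.4422
H(X) = 1.3527 bits


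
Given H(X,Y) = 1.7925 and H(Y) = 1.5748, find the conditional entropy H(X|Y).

Chain rule: H(X,Y) = H(X|Y) + H(Y)
H(X|Y) = H(X,Y) - H(Y) = 1.7925 - 1.5748 = 0.2177 bits


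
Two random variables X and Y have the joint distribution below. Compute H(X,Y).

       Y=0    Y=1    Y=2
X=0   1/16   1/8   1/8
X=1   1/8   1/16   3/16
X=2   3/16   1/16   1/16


H(X,Y) = -Σ p(x,y) log₂ p(x,y)
  p(0,0)=1/16: -0.0625 × log₂(0.0625) = 0.2500
  p(0,1)=1/8: -0.1250 × log₂(0.1250) = 0.3750
  p(0,2)=1/8: -0.1250 × log₂(0.1250) = 0.3750
  p(1,0)=1/8: -0.1250 × log₂(0.1250) = 0.3750
  p(1,1)=1/16: -0.0625 × log₂(0.0625) = 0.2500
  p(1,2)=3/16: -0.1875 × log₂(0.1875) = 0.4528
  p(2,0)=3/16: -0.1875 × log₂(0.1875) = 0.4528
  p(2,1)=1/16: -0.0625 × log₂(0.0625) = 0.2500
  p(2,2)=1/16: -0.0625 × log₂(0.0625) = 0.2500
H(X,Y) = 3.0306 bits


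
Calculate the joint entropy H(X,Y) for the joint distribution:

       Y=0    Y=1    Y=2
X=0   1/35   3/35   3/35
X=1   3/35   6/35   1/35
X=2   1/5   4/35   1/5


H(X,Y) = -Σ p(x,y) log₂ p(x,y)
  p(0,0)=1/35: -0.0286 × log₂(0.0286) = 0.1466
  p(0,1)=3/35: -0.0857 × log₂(0.0857) = 0.3038
  p(0,2)=3/35: -0.0857 × log₂(0.0857) = 0.3038
  p(1,0)=3/35: -0.0857 × log₂(0.0857) = 0.3038
  p(1,1)=6/35: -0.1714 × log₂(0.1714) = 0.4362
  p(1,2)=1/35: -0.0286 × log₂(0.0286) = 0.1466
  p(2,0)=1/5: -0.2000 × log₂(0.2000) = 0.4644
  p(2,1)=4/35: -0.1143 × log₂(0.1143) = 0.3576
  p(2,2)=1/5: -0.2000 × log₂(0.2000) = 0.4644
H(X,Y) = 2.9271 bits


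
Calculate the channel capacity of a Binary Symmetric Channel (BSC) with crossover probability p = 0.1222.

For BSC with error probability p:
C = 1 - H(p) where H(p) is binary entropy
H(0.1222) = -0.1222 × log₂(0.1222) - 0.8778 × log₂(0.8778)
H(p) = 0.5357
C = 1 - 0.5357 = 0.4643 bits/use


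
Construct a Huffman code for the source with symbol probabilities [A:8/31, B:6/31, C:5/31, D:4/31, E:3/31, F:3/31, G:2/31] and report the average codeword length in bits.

Huffman tree construction:
Combine smallest probabilities repeatedly
Resulting codes:
  A: 10 (length 2)
  B: 00 (length 2)
  C: 110 (length 3)
  D: 011 (length 3)
  E: 1111 (length 4)
  F: 010 (length 3)
  G: 1110 (length 4)
Average length = Σ p(s) × length(s) = 2.7097 bits


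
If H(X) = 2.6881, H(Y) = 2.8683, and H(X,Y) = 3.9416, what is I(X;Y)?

I(X;Y) = H(X) + H(Y) - H(X,Y)
I(X;Y) = 2.6881 + 2.8683 - 3.9416 = 1.6148 bits


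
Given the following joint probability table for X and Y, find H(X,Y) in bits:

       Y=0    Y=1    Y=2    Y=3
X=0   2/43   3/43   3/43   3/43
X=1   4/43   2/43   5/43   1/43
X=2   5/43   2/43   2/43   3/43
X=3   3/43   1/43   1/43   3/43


H(X,Y) = -Σ p(x,y) log₂ p(x,y)
  p(0,0)=2/43: -0.0465 × log₂(0.0465) = 0.2059
  p(0,1)=3/43: -0.0698 × log₂(0.0698) = 0.2680
  p(0,2)=3/43: -0.0698 × log₂(0.0698) = 0.2680
  p(0,3)=3/43: -0.0698 × log₂(0.0698) = 0.2680
  p(1,0)=4/43: -0.0930 × log₂(0.0930) = 0.3187
  p(1,1)=2/43: -0.0465 × log₂(0.0465) = 0.2059
  p(1,2)=5/43: -0.1163 × log₂(0.1163) = 0.3610
  p(1,3)=1/43: -0.0233 × log₂(0.0233) = 0.1262
  p(2,0)=5/43: -0.1163 × log₂(0.1163) = 0.3610
  p(2,1)=2/43: -0.0465 × log₂(0.0465) = 0.2059
  p(2,2)=2/43: -0.0465 × log₂(0.0465) = 0.2059
  p(2,3)=3/43: -0.0698 × log₂(0.0698) = 0.2680
  p(3,0)=3/43: -0.0698 × log₂(0.0698) = 0.2680
  p(3,1)=1/43: -0.0233 × log₂(0.0233) = 0.1262
  p(3,2)=1/43: -0.0233 × log₂(0.0233) = 0.1262
  p(3,3)=3/43: -0.0698 × log₂(0.0698) = 0.2680
H(X,Y) = 3.8507 bits


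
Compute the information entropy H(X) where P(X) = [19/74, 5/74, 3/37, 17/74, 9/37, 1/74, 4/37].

H(X) = -Σ p(x) log₂ p(x)
  -19/74 × log₂(19/74) = 0.5036
  -5/74 × log₂(5/74) = 0.2627
  -3/37 × log₂(3/37) = 0.2939
  -17/74 × log₂(17/74) = 0.4875
  -9/37 × log₂(9/37) = 0.4961
  -1/74 × log₂(1/74) = 0.0839
  -4/37 × log₂(4/37) = 0.3470
H(X) = 2.4746 bits


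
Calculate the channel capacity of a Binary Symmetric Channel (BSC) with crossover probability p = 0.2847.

For BSC with error probability p:
C = 1 - H(p) where H(p) is binary entropy
H(0.2847) = -0.2847 × log₂(0.2847) - 0.7153 × log₂(0.7153)
H(p) = 0.8618
C = 1 - 0.8618 = 0.1382 bits/use


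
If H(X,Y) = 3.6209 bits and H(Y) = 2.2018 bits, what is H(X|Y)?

Chain rule: H(X,Y) = H(X|Y) + H(Y)
H(X|Y) = H(X,Y) - H(Y) = 3.6209 - 2.2018 = 1.4191 bits


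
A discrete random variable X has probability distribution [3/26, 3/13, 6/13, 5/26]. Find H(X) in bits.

H(X) = -Σ p(x) log₂ p(x)
  -3/26 × log₂(3/26) = 0.3595
  -3/13 × log₂(3/13) = 0.4882
  -6/13 × log₂(6/13) = 0.5148
  -5/26 × log₂(5/26) = 0.4574
H(X) = 1.8199 bits


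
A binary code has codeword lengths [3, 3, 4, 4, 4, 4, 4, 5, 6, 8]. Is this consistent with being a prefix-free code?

Kraft inequality: Σ 2^(-l_i) ≤ 1 for prefix-free code
Calculating: 2^(-3) + 2^(-3) + 2^(-4) + 2^(-4) + 2^(-4) + 2^(-4) + 2^(-4) + 2^(-5) + 2^(-6) + 2^(-8)
= 0.125 + 0.125 + 0.0625 + 0.0625 + 0.0625 + 0.0625 + 0.0625 + 0.03125 + 0.015625 + 0.00390625
= 0.6133
Since 0.6133 ≤ 1, prefix-free code exists


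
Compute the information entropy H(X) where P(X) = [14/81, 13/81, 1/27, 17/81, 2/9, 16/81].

H(X) = -Σ p(x) log₂ p(x)
  -14/81 × log₂(14/81) = 0.4377
  -13/81 × log₂(13/81) = 0.4236
  -1/27 × log₂(1/27) = 0.1761
  -17/81 × log₂(17/81) = 0.4727
  -2/9 × log₂(2/9) = 0.4822
  -16/81 × log₂(16/81) = 0.4622
H(X) = 2.4546 bits


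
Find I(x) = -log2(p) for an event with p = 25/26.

Information content I(x) = -log₂(p(x))
I = -log₂(25/26) = -log₂(0.9615)
I = 0.0566 bits


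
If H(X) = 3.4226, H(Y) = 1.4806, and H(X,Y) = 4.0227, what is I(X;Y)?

I(X;Y) = H(X) + H(Y) - H(X,Y)
I(X;Y) = 3.4226 + 1.4806 - 4.0227 = 0.8805 bits


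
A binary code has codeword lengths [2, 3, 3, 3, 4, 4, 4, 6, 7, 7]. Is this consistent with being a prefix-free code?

Kraft inequality: Σ 2^(-l_i) ≤ 1 for prefix-free code
Calculating: 2^(-2) + 2^(-3) + 2^(-3) + 2^(-3) + 2^(-4) + 2^(-4) + 2^(-4) + 2^(-6) + 2^(-7) + 2^(-7)
= 0.25 + 0.125 + 0.125 + 0.125 + 0.0625 + 0.0625 + 0.0625 + 0.015625 + 0.0078125 + 0.0078125
= 0.8438
Since 0.8438 ≤ 1, prefix-free code exists


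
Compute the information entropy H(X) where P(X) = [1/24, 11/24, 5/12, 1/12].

H(X) = -Σ p(x) log₂ p(x)
  -1/24 × log₂(1/24) = 0.1910
  -11/24 × log₂(11/24) = 0.5159
  -5/12 × log₂(5/12) = 0.5263
  -1/12 × log₂(1/12) = 0.2987
H(X) = 1.5319 bits


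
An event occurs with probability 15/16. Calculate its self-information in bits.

Information content I(x) = -log₂(p(x))
I = -log₂(15/16) = -log₂(0.9375)
I = 0.0931 bits


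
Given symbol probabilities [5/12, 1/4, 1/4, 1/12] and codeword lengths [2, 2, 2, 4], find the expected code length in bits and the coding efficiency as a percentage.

Average length L = Σ p_i × l_i = 2.1667 bits
Entropy H = 1.8250 bits
Efficiency η = H/L × 100% = 84.23%


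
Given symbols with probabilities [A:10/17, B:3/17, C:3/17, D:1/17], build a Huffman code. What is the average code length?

Huffman tree construction:
Combine smallest probabilities repeatedly
Resulting codes:
  A: 1 (length 1)
  B: 011 (length 3)
  C: 00 (length 2)
  D: 010 (length 3)
Average length = Σ p(s) × length(s) = 1.6471 bits


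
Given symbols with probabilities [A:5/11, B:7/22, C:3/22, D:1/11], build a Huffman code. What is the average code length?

Huffman tree construction:
Combine smallest probabilities repeatedly
Resulting codes:
  A: 0 (length 1)
  B: 11 (length 2)
  C: 101 (length 3)
  D: 100 (length 3)
Average length = Σ p(s) × length(s) = 1.7727 bits


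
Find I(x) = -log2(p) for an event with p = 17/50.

Information content I(x) = -log₂(p(x))
I = -log₂(17/50) = -log₂(0.3400)
I = 1.5564 bits


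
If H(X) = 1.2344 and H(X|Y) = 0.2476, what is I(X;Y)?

I(X;Y) = H(X) - H(X|Y)
I(X;Y) = 1.2344 - 0.2476 = 0.9868 bits


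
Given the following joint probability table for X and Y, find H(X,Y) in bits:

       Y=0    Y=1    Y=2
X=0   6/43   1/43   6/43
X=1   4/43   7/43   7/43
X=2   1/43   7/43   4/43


H(X,Y) = -Σ p(x,y) log₂ p(x,y)
  p(0,0)=6/43: -0.1395 × log₂(0.1395) = 0.3965
  p(0,1)=1/43: -0.0233 × log₂(0.0233) = 0.1262
  p(0,2)=6/43: -0.1395 × log₂(0.1395) = 0.3965
  p(1,0)=4/43: -0.0930 × log₂(0.0930) = 0.3187
  p(1,1)=7/43: -0.1628 × log₂(0.1628) = 0.4263
  p(1,2)=7/43: -0.1628 × log₂(0.1628) = 0.4263
  p(2,0)=1/43: -0.0233 × log₂(0.0233) = 0.1262
  p(2,1)=7/43: -0.1628 × log₂(0.1628) = 0.4263
  p(2,2)=4/43: -0.0930 × log₂(0.0930) = 0.3187
H(X,Y) = 2.9618 bits


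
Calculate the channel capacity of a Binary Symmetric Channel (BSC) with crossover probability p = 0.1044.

For BSC with error probability p:
C = 1 - H(p) where H(p) is binary entropy
H(0.1044) = -0.1044 × log₂(0.1044) - 0.8956 × log₂(0.8956)
H(p) = 0.4828
C = 1 - 0.4828 = 0.5172 bits/use


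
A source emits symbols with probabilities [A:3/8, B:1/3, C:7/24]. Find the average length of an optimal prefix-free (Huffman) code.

Huffman tree construction:
Combine smallest probabilities repeatedly
Resulting codes:
  A: 0 (length 1)
  B: 11 (length 2)
  C: 10 (length 2)
Average length = Σ p(s) × length(s) = 1.6250 bits


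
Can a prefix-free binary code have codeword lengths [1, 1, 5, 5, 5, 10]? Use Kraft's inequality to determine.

Kraft inequality: Σ 2^(-l_i) ≤ 1 for prefix-free code
Calculating: 2^(-1) + 2^(-1) + 2^(-5) + 2^(-5) + 2^(-5) + 2^(-10)
= 0.5 + 0.5 + 0.03125 + 0.03125 + 0.03125 + 0.0009765625
= 1.0947
Since 1.0947 > 1, prefix-free code does not exist


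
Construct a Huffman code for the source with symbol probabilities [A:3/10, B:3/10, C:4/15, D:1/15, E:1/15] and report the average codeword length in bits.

Huffman tree construction:
Combine smallest probabilities repeatedly
Resulting codes:
  A: 10 (length 2)
  B: 11 (length 2)
  C: 01 (length 2)
  D: 000 (length 3)
  E: 001 (length 3)
Average length = Σ p(s) × length(s) = 2.1333 bits


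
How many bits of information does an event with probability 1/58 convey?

Information content I(x) = -log₂(p(x))
I = -log₂(1/58) = -log₂(0.0172)
I = 5.8580 bits


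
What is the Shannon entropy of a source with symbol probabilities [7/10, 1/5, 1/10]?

H(X) = -Σ p(x) log₂ p(x)
  -7/10 × log₂(7/10) = 0.3602
  -1/5 × log₂(1/5) = 0.4644
  -1/10 × log₂(1/10) = 0.3322
H(X) = 1.1568 bits


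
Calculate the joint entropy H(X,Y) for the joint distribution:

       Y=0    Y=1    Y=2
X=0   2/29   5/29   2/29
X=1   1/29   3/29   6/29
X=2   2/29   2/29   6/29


H(X,Y) = -Σ p(x,y) log₂ p(x,y)
  p(0,0)=2/29: -0.0690 × log₂(0.0690) = 0.2661
  p(0,1)=5/29: -0.1724 × log₂(0.1724) = 0.4373
  p(0,2)=2/29: -0.0690 × log₂(0.0690) = 0.2661
  p(1,0)=1/29: -0.0345 × log₂(0.0345) = 0.1675
  p(1,1)=3/29: -0.1034 × log₂(0.1034) = 0.3386
  p(1,2)=6/29: -0.2069 × log₂(0.2069) = 0.4703
  p(2,0)=2/29: -0.0690 × log₂(0.0690) = 0.2661
  p(2,1)=2/29: -0.0690 × log₂(0.0690) = 0.2661
  p(2,2)=6/29: -0.2069 × log₂(0.2069) = 0.4703
H(X,Y) = 2.9482 bits


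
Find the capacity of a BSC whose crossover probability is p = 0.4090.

For BSC with error probability p:
C = 1 - H(p) where H(p) is binary entropy
H(0.4090) = -0.4090 × log₂(0.4090) - 0.5910 × log₂(0.5910)
H(p) = 0.9760
C = 1 - 0.9760 = 0.0240 bits/use


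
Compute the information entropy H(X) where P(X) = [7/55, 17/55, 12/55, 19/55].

H(X) = -Σ p(x) log₂ p(x)
  -7/55 × log₂(7/55) = 0.3785
  -17/55 × log₂(17/55) = 0.5236
  -12/55 × log₂(12/55) = 0.4792
  -19/55 × log₂(19/55) = 0.5297
H(X) = 1.9110 bits


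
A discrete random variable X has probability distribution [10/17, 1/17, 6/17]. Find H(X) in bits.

H(X) = -Σ p(x) log₂ p(x)
  -10/17 × log₂(10/17) = 0.4503
  -1/17 × log₂(1/17) = 0.2404
  -6/17 × log₂(6/17) = 0.5303
H(X) = 1.2210 bits


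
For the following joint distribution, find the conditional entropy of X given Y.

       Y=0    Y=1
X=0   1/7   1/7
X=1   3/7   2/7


H(X|Y) = Σ_y p(y) H(X|Y=y)
  p(Y=0) = 4/7, H(X|Y=0) = 0.8113
  p(Y=1) = 3/7, H(X|Y=1) = 0.9183
H(X|Y) = 0.5714×0.8113 + 0.4286×0.9183 = 0.8571 bits


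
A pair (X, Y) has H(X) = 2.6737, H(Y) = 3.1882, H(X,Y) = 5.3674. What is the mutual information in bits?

I(X;Y) = H(X) + H(Y) - H(X,Y)
I(X;Y) = 2.6737 + 3.1882 - 5.3674 = 0.4945 bits


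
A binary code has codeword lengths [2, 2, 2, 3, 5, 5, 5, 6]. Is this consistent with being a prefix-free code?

Kraft inequality: Σ 2^(-l_i) ≤ 1 for prefix-free code
Calculating: 2^(-2) + 2^(-2) + 2^(-2) + 2^(-3) + 2^(-5) + 2^(-5) + 2^(-5) + 2^(-6)
= 0.25 + 0.25 + 0.25 + 0.125 + 0.03125 + 0.03125 + 0.03125 + 0.015625
= 0.9844
Since 0.9844 ≤ 1, prefix-free code exists


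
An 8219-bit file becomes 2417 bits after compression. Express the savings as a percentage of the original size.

Space savings = (1 - Compressed/Original) × 100%
= (1 - 2417/8219) × 100%
= 70.59%


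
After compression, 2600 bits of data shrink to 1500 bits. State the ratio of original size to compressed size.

Compression ratio = Original / Compressed
= 2600 / 1500 = 1.73:1


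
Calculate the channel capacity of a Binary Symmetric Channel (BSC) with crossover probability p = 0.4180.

For BSC with error probability p:
C = 1 - H(p) where H(p) is binary entropy
H(0.4180) = -0.4180 × log₂(0.4180) - 0.5820 × log₂(0.5820)
H(p) = 0.9805
C = 1 - 0.9805 = 0.0195 bits/use


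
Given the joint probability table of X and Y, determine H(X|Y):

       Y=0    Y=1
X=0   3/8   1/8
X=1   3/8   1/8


H(X|Y) = Σ_y p(y) H(X|Y=y)
  p(Y=0) = 3/4, H(X|Y=0) = 1.0000
  p(Y=1) = 1/4, H(X|Y=1) = 1.0000
H(X|Y) = 0.7500×1.0000 + 0.2500×1.0000 = 1.0000 bits


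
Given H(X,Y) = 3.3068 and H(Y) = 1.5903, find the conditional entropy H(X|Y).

Chain rule: H(X,Y) = H(X|Y) + H(Y)
H(X|Y) = H(X,Y) - H(Y) = 3.3068 - 1.5903 = 1.7165 bits


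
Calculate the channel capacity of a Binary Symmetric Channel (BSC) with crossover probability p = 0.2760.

For BSC with error probability p:
C = 1 - H(p) where H(p) is binary entropy
H(0.2760) = -0.2760 × log₂(0.2760) - 0.7240 × log₂(0.7240)
H(p) = 0.8499
C = 1 - 0.8499 = 0.1501 bits/use


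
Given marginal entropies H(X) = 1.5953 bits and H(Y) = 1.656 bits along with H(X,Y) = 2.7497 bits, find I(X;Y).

I(X;Y) = H(X) + H(Y) - H(X,Y)
I(X;Y) = 1.5953 + 1.656 - 2.7497 = 0.5016 bits


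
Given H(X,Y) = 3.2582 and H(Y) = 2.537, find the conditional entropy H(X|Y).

Chain rule: H(X,Y) = H(X|Y) + H(Y)
H(X|Y) = H(X,Y) - H(Y) = 3.2582 - 2.537 = 0.7212 bits


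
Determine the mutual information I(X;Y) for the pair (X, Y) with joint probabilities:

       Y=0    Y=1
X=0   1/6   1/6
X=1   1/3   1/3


H(X) = 0.9183, H(Y) = 1.0000, H(X,Y) = 1.9183
I(X;Y) = H(X) + H(Y) - H(X,Y) = 0.0000 bits


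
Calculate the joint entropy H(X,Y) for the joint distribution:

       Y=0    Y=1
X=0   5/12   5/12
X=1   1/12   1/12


H(X,Y) = -Σ p(x,y) log₂ p(x,y)
  p(0,0)=5/12: -0.4167 × log₂(0.4167) = 0.5263
  p(0,1)=5/12: -0.4167 × log₂(0.4167) = 0.5263
  p(1,0)=1/12: -0.0833 × log₂(0.0833) = 0.2987
  p(1,1)=1/12: -0.0833 × log₂(0.0833) = 0.2987
H(X,Y) = 1.6500 bits


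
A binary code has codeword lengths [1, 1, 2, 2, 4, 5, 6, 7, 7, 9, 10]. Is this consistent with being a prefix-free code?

Kraft inequality: Σ 2^(-l_i) ≤ 1 for prefix-free code
Calculating: 2^(-1) + 2^(-1) + 2^(-2) + 2^(-2) + 2^(-4) + 2^(-5) + 2^(-6) + 2^(-7) + 2^(-7) + 2^(-9) + 2^(-10)
= 0.5 + 0.5 + 0.25 + 0.25 + 0.0625 + 0.03125 + 0.015625 + 0.0078125 + 0.0078125 + 0.001953125 + 0.0009765625
= 1.6279
Since 1.6279 > 1, prefix-free code does not exist


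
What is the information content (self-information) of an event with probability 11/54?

Information content I(x) = -log₂(p(x))
I = -log₂(11/54) = -log₂(0.2037)
I = 2.2955 bits


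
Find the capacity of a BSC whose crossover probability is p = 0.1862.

For BSC with error probability p:
C = 1 - H(p) where H(p) is binary entropy
H(0.1862) = -0.1862 × log₂(0.1862) - 0.8138 × log₂(0.8138)
H(p) = 0.6935
C = 1 - 0.6935 = 0.3065 bits/use


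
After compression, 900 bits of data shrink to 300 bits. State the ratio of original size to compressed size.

Compression ratio = Original / Compressed
= 900 / 300 = 3.00:1


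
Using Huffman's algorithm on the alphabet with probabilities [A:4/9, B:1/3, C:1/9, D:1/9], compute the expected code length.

Huffman tree construction:
Combine smallest probabilities repeatedly
Resulting codes:
  A: 0 (length 1)
  B: 11 (length 2)
  C: 100 (length 3)
  D: 101 (length 3)
Average length = Σ p(s) × length(s) = 1.7778 bits


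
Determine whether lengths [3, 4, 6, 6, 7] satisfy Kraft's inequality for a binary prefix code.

Kraft inequality: Σ 2^(-l_i) ≤ 1 for prefix-free code
Calculating: 2^(-3) + 2^(-4) + 2^(-6) + 2^(-6) + 2^(-7)
= 0.125 + 0.0625 + 0.015625 + 0.015625 + 0.0078125
= 0.2266
Since 0.2266 ≤ 1, prefix-free code exists


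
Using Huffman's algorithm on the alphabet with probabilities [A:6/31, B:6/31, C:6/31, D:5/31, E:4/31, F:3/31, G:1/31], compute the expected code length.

Huffman tree construction:
Combine smallest probabilities repeatedly
Resulting codes:
  A: 111 (length 3)
  B: 00 (length 2)
  C: 01 (length 2)
  D: 110 (length 3)
  E: 100 (length 3)
  F: 1011 (length 4)
  G: 1010 (length 4)
Average length = Σ p(s) × length(s) = 2.7419 bits


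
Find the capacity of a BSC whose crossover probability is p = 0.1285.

For BSC with error probability p:
C = 1 - H(p) where H(p) is binary entropy
H(0.1285) = -0.1285 × log₂(0.1285) - 0.8715 × log₂(0.8715)
H(p) = 0.5533
C = 1 - 0.5533 = 0.4467 bits/use


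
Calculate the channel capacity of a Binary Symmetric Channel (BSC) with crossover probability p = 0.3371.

For BSC with error probability p:
C = 1 - H(p) where H(p) is binary entropy
H(0.3371) = -0.3371 × log₂(0.3371) - 0.6629 × log₂(0.6629)
H(p) = 0.9220
C = 1 - 0.9220 = 0.0780 bits/use


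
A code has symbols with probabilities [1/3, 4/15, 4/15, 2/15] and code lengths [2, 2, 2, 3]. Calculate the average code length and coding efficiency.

Average length L = Σ p_i × l_i = 2.1333 bits
Entropy H = 1.9329 bits
Efficiency η = H/L × 100% = 90.61%


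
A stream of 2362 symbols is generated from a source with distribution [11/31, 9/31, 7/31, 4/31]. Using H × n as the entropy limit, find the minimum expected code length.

Entropy H = 1.9144 bits/symbol
Minimum bits = H × n = 1.9144 × 2362
= 4521.75 bits


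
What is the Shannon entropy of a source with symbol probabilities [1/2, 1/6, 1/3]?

H(X) = -Σ p(x) log₂ p(x)
  -1/2 × log₂(1/2) = 0.5000
  -1/6 × log₂(1/6) = 0.4308
  -1/3 × log₂(1/3) = 0.5283
H(X) = 1.4591 bits


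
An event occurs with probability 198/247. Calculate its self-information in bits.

Information content I(x) = -log₂(p(x))
I = -log₂(198/247) = -log₂(0.8016)
I = 0.3190 bits


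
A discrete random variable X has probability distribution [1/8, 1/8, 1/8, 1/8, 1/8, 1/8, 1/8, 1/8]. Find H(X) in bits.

H(X) = -Σ p(x) log₂ p(x)
  -1/8 × log₂(1/8) = 0.3750
  -1/8 × log₂(1/8) = 0.3750
  -1/8 × log₂(1/8) = 0.3750
  -1/8 × log₂(1/8) = 0.3750
  -1/8 × log₂(1/8) = 0.3750
  -1/8 × log₂(1/8) = 0.3750
  -1/8 × log₂(1/8) = 0.3750
  -1/8 × log₂(1/8) = 0.3750
H(X) = 3.0000 bits


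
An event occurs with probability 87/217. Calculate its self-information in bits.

Information content I(x) = -log₂(p(x))
I = -log₂(87/217) = -log₂(0.4009)
I = 1.3186 bits


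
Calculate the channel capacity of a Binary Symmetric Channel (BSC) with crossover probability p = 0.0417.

For BSC with error probability p:
C = 1 - H(p) where H(p) is binary entropy
H(0.0417) = -0.0417 × log₂(0.0417) - 0.9583 × log₂(0.9583)
H(p) = 0.2500
C = 1 - 0.2500 = 0.7500 bits/use


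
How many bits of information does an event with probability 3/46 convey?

Information content I(x) = -log₂(p(x))
I = -log₂(3/46) = -log₂(0.0652)
I = 3.9386 bits


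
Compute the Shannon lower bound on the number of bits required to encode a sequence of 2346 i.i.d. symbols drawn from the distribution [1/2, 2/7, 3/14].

Entropy H = 1.4926 bits/symbol
Minimum bits = H × n = 1.4926 × 2346
= 3501.67 bits


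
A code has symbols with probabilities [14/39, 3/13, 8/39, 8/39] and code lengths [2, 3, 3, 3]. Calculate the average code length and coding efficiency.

Average length L = Σ p_i × l_i = 2.6410 bits
Entropy H = 1.9564 bits
Efficiency η = H/L × 100% = 74.08%


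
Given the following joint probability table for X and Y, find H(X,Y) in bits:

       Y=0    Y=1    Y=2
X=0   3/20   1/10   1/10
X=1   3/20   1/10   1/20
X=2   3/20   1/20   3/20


H(X,Y) = -Σ p(x,y) log₂ p(x,y)
  p(0,0)=3/20: -0.1500 × log₂(0.1500) = 0.4105
  p(0,1)=1/10: -0.1000 × log₂(0.1000) = 0.3322
  p(0,2)=1/10: -0.1000 × log₂(0.1000) = 0.3322
  p(1,0)=3/20: -0.1500 × log₂(0.1500) = 0.4105
  p(1,1)=1/10: -0.1000 × log₂(0.1000) = 0.3322
  p(1,2)=1/20: -0.0500 × log₂(0.0500) = 0.2161
  p(2,0)=3/20: -0.1500 × log₂(0.1500) = 0.4105
  p(2,1)=1/20: -0.0500 × log₂(0.0500) = 0.2161
  p(2,2)=3/20: -0.1500 × log₂(0.1500) = 0.4105
H(X,Y) = 3.0710 bits


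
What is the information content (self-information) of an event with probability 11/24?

Information content I(x) = -log₂(p(x))
I = -log₂(11/24) = -log₂(0.4583)
I = 1.1255 bits


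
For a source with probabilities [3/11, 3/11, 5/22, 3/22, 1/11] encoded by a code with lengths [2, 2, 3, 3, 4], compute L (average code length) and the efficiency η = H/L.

Average length L = Σ p_i × l_i = 2.5455 bits
Entropy H = 2.2147 bits
Efficiency η = H/L × 100% = 87.01%


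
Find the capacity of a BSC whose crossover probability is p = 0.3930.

For BSC with error probability p:
C = 1 - H(p) where H(p) is binary entropy
H(0.3930) = -0.3930 × log₂(0.3930) - 0.6070 × log₂(0.6070)
H(p) = 0.9667
C = 1 - 0.9667 = 0.0333 bits/use


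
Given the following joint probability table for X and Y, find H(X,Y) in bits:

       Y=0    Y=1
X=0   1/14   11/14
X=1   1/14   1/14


H(X,Y) = -Σ p(x,y) log₂ p(x,y)
  p(0,0)=1/14: -0.0714 × log₂(0.0714) = 0.2720
  p(0,1)=11/14: -0.7857 × log₂(0.7857) = 0.2734
  p(1,0)=1/14: -0.0714 × log₂(0.0714) = 0.2720
  p(1,1)=1/14: -0.0714 × log₂(0.0714) = 0.2720
H(X,Y) = 1.0892 bits


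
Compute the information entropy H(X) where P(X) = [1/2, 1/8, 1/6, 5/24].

H(X) = -Σ p(x) log₂ p(x)
  -1/2 × log₂(1/2) = 0.5000
  -1/8 × log₂(1/8) = 0.3750
  -1/6 × log₂(1/6) = 0.4308
  -5/24 × log₂(5/24) = 0.4715
H(X) = 1.7773 bits


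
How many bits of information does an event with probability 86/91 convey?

Information content I(x) = -log₂(p(x))
I = -log₂(86/91) = -log₂(0.9451)
I = 0.0815 bits


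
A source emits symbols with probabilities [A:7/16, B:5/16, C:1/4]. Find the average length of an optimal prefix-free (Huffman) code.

Huffman tree construction:
Combine smallest probabilities repeatedly
Resulting codes:
  A: 0 (length 1)
  B: 11 (length 2)
  C: 10 (length 2)
Average length = Σ p(s) × length(s) = 1.5625 bits


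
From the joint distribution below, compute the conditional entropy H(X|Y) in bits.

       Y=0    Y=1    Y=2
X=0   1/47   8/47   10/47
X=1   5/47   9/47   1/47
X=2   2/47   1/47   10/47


H(X|Y) = Σ_y p(y) H(X|Y=y)
  p(Y=0) = 8/47, H(X|Y=0) = 1.2988
  p(Y=1) = 18/47, H(X|Y=1) = 1.2516
  p(Y=2) = 21/47, H(X|Y=2) = 1.2286
H(X|Y) = 0.1702×1.2988 + 0.3830×1.2516 + 0.4468×1.2286 = 1.2494 bits


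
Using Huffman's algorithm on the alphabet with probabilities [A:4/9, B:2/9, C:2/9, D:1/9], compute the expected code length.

Huffman tree construction:
Combine smallest probabilities repeatedly
Resulting codes:
  A: 0 (length 1)
  B: 111 (length 3)
  C: 10 (length 2)
  D: 110 (length 3)
Average length = Σ p(s) × length(s) = 1.8889 bits


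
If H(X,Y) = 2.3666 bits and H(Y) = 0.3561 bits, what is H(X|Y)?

Chain rule: H(X,Y) = H(X|Y) + H(Y)
H(X|Y) = H(X,Y) - H(Y) = 2.3666 - 0.3561 = 2.0105 bits


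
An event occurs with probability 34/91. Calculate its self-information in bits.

Information content I(x) = -log₂(p(x))
I = -log₂(34/91) = -log₂(0.3736)
I = 1.4203 bits


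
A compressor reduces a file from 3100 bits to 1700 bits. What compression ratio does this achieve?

Compression ratio = Original / Compressed
= 3100 / 1700 = 1.82:1


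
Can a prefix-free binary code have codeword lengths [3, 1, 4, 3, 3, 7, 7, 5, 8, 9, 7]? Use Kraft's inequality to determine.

Kraft inequality: Σ 2^(-l_i) ≤ 1 for prefix-free code
Calculating: 2^(-3) + 2^(-1) + 2^(-4) + 2^(-3) + 2^(-3) + 2^(-7) + 2^(-7) + 2^(-5) + 2^(-8) + 2^(-9) + 2^(-7)
= 0.125 + 0.5 + 0.0625 + 0.125 + 0.125 + 0.0078125 + 0.0078125 + 0.03125 + 0.00390625 + 0.001953125 + 0.0078125
= 0.9980
Since 0.9980 ≤ 1, prefix-free code exists


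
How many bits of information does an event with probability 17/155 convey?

Information content I(x) = -log₂(p(x))
I = -log₂(17/155) = -log₂(0.1097)
I = 3.1887 bits


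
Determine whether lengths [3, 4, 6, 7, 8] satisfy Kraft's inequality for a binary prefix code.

Kraft inequality: Σ 2^(-l_i) ≤ 1 for prefix-free code
Calculating: 2^(-3) + 2^(-4) + 2^(-6) + 2^(-7) + 2^(-8)
= 0.125 + 0.0625 + 0.015625 + 0.0078125 + 0.00390625
= 0.2148
Since 0.2148 ≤ 1, prefix-free code exists


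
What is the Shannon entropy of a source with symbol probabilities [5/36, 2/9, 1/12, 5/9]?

H(X) = -Σ p(x) log₂ p(x)
  -5/36 × log₂(5/36) = 0.3956
  -2/9 × log₂(2/9) = 0.4822
  -1/12 × log₂(1/12) = 0.2987
  -5/9 × log₂(5/9) = 0.4711
H(X) = 1.6476 bits


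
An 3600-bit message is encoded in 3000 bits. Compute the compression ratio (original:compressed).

Compression ratio = Original / Compressed
= 3600 / 3000 = 1.20:1


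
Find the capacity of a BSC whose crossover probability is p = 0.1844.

For BSC with error probability p:
C = 1 - H(p) where H(p) is binary entropy
H(0.1844) = -0.1844 × log₂(0.1844) - 0.8156 × log₂(0.8156)
H(p) = 0.6896
C = 1 - 0.6896 = 0.3104 bits/use


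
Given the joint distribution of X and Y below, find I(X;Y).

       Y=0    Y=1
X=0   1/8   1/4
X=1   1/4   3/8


H(X) = 0.9544, H(Y) = 0.9544, H(X,Y) = 1.9056
I(X;Y) = H(X) + H(Y) - H(X,Y) = 0.0032 bits


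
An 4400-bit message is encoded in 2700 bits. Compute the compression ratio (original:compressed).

Compression ratio = Original / Compressed
= 4400 / 2700 = 1.63:1


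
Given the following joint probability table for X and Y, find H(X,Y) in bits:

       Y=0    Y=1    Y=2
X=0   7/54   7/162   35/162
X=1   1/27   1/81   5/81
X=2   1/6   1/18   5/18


H(X,Y) = -Σ p(x,y) log₂ p(x,y)
  p(0,0)=7/54: -0.1296 × log₂(0.1296) = 0.3821
  p(0,1)=7/162: -0.0432 × log₂(0.0432) = 0.1958
  p(0,2)=35/162: -0.2160 × log₂(0.2160) = 0.4776
  p(1,0)=1/27: -0.0370 × log₂(0.0370) = 0.1761
  p(1,1)=1/81: -0.0123 × log₂(0.0123) = 0.0783
  p(1,2)=5/81: -0.0617 × log₂(0.0617) = 0.2480
  p(2,0)=1/6: -0.1667 × log₂(0.1667) = 0.4308
  p(2,1)=1/18: -0.0556 × log₂(0.0556) = 0.2317
  p(2,2)=5/18: -0.2778 × log₂(0.2778) = 0.5133
H(X,Y) = 2.7337 bits


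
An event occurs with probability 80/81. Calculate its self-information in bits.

Information content I(x) = -log₂(p(x))
I = -log₂(80/81) = -log₂(0.9877)
I = 0.0179 bits


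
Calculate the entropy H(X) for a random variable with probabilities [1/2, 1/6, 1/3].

H(X) = -Σ p(x) log₂ p(x)
  -1/2 × log₂(1/2) = 0.5000
  -1/6 × log₂(1/6) = 0.4308
  -1/3 × log₂(1/3) = 0.5283
H(X) = 1.4591 bits


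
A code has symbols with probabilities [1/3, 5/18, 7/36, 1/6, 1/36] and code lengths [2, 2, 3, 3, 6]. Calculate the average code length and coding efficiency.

Average length L = Σ p_i × l_i = 2.4722 bits
Entropy H = 2.0755 bits
Efficiency η = H/L × 100% = 83.95%
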